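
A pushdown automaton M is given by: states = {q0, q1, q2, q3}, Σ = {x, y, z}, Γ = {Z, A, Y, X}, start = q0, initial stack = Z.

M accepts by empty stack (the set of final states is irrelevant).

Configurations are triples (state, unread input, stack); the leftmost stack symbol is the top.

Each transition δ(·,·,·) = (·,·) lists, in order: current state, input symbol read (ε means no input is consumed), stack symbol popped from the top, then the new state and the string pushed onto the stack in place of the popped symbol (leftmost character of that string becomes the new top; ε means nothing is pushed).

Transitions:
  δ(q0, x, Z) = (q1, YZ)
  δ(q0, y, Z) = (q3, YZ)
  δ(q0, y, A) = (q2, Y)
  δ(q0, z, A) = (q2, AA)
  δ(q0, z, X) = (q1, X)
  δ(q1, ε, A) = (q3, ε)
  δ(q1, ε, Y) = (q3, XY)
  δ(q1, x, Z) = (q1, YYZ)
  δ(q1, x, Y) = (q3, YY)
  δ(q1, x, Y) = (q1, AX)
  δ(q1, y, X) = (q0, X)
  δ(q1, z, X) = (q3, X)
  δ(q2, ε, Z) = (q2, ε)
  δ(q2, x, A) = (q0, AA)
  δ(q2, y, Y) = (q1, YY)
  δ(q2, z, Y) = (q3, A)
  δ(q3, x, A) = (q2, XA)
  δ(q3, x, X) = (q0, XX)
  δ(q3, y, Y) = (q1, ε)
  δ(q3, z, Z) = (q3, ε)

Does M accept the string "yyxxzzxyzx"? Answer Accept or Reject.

No computation consumes all input and empties the stack.

Reject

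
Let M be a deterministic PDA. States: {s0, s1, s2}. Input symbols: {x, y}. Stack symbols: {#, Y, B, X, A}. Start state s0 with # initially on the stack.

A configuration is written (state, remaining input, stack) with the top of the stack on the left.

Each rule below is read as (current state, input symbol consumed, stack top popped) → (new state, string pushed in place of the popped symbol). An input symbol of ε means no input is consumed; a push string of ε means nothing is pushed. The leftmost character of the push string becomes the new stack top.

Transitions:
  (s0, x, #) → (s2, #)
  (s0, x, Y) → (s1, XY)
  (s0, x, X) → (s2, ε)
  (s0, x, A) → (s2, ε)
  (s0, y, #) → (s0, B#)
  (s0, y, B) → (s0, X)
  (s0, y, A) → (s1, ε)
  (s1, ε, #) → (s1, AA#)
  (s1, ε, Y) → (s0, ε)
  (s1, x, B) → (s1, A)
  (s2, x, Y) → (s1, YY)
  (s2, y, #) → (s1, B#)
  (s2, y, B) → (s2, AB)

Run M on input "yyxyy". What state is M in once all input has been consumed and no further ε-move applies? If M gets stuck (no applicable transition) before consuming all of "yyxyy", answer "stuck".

stuck

(s0, yyxyy, #) ⊢ (s0, yxyy, B#) ⊢ (s0, xyy, X#) ⊢ (s2, yy, #) ⊢ (s1, y, B#)
No transition for (s1, y, top B); M blocks with input y remaining.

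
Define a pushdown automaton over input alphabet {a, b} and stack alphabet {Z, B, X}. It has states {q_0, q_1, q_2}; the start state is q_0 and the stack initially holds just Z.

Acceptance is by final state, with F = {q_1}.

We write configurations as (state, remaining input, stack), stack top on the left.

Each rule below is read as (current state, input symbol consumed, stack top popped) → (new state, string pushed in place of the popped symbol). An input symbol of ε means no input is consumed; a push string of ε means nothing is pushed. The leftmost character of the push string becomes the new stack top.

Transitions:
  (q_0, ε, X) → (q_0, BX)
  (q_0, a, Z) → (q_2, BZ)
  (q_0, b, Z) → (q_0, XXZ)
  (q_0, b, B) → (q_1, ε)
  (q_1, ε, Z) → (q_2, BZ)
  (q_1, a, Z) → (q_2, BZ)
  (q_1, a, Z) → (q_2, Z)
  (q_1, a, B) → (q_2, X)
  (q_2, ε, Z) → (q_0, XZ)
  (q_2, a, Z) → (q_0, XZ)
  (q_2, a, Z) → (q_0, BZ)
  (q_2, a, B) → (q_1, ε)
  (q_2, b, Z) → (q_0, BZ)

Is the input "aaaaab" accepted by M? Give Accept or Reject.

One accepting computation: (q_0, aaaaab, Z) ⊢ (q_2, aaaab, BZ) ⊢ (q_1, aaab, Z) ⊢ (q_2, aaab, BZ) ⊢ (q_1, aab, Z) ⊢ (q_2, ab, Z) ⊢ (q_0, b, BZ) ⊢ (q_1, ε, Z)
All input consumed and state q_1 ∈ F.

Accept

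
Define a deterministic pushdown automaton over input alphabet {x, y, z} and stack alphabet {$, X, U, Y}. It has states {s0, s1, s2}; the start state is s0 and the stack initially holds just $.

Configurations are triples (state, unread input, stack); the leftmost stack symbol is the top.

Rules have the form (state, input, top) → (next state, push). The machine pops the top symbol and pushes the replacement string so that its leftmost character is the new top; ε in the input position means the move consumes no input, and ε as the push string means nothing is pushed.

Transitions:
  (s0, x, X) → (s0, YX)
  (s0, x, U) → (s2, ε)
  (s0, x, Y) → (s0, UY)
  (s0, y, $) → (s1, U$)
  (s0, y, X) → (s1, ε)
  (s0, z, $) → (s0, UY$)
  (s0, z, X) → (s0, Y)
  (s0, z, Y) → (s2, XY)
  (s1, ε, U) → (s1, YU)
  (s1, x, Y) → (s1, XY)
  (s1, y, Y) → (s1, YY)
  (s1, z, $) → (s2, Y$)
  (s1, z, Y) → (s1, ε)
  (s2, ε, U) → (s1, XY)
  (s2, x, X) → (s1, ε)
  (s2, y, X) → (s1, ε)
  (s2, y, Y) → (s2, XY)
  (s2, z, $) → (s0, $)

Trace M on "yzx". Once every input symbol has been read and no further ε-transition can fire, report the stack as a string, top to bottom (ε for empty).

(s0, yzx, $)
  read y, top $: go to s1, push U$ → (s1, zx, U$)
  ε-move, top U: go to s1, push YU → (s1, zx, YU$)
  read z, top Y: go to s1, push ε → (s1, x, U$)
  ε-move, top U: go to s1, push YU → (s1, x, YU$)
  read x, top Y: go to s1, push XY → (s1, ε, XYU$)
All input consumed in state s1 with stack XYU$.

XYU$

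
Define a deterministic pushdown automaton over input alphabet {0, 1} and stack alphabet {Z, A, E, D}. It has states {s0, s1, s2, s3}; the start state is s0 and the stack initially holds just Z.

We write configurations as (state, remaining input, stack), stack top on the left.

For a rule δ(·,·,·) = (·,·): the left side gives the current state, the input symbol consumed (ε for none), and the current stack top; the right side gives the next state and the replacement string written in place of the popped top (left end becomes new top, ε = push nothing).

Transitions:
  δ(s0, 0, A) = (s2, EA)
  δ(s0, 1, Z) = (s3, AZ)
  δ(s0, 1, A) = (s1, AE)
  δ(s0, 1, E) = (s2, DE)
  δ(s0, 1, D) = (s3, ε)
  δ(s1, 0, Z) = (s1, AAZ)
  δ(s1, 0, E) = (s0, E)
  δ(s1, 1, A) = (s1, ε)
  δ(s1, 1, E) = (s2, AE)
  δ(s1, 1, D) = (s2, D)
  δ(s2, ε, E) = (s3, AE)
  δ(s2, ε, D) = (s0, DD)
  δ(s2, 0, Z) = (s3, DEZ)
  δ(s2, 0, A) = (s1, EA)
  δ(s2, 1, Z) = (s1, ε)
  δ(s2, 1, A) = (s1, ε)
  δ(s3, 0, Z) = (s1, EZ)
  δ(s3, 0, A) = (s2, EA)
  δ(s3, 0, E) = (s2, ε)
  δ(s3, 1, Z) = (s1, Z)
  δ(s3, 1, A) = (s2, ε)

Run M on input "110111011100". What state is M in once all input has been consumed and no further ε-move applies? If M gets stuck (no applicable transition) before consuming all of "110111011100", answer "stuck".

stuck

(s0, 110111011100, Z)
  read 1, top Z: go to s3, push AZ → (s3, 10111011100, AZ)
  read 1, top A: go to s2, push ε → (s2, 0111011100, Z)
  read 0, top Z: go to s3, push DEZ → (s3, 111011100, DEZ)
No transition for (s3, 1, top D); M blocks with input 111011100 remaining.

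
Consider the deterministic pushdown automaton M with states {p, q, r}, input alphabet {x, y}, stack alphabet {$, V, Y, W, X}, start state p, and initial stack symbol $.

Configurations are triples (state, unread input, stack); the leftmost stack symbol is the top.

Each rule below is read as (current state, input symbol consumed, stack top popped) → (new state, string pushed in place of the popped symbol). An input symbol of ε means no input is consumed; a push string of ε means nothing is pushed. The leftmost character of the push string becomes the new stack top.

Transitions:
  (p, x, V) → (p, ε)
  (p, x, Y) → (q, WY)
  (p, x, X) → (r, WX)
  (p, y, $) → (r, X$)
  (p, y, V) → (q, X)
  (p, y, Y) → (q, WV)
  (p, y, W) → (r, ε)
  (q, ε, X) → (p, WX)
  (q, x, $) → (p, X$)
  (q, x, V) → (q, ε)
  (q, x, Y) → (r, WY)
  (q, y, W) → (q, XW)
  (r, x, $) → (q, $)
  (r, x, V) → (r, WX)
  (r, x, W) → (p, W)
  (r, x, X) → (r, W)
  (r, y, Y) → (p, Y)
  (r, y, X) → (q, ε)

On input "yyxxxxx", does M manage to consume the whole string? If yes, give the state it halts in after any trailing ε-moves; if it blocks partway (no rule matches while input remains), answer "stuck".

stuck

(p, yyxxxxx, $)
  read y, top $: go to r, push X$ → (r, yxxxxx, X$)
  read y, top X: go to q, push ε → (q, xxxxx, $)
  read x, top $: go to p, push X$ → (p, xxxx, X$)
  read x, top X: go to r, push WX → (r, xxx, WX$)
  read x, top W: go to p, push W → (p, xx, WX$)
No transition for (p, x, top W); M blocks with input xx remaining.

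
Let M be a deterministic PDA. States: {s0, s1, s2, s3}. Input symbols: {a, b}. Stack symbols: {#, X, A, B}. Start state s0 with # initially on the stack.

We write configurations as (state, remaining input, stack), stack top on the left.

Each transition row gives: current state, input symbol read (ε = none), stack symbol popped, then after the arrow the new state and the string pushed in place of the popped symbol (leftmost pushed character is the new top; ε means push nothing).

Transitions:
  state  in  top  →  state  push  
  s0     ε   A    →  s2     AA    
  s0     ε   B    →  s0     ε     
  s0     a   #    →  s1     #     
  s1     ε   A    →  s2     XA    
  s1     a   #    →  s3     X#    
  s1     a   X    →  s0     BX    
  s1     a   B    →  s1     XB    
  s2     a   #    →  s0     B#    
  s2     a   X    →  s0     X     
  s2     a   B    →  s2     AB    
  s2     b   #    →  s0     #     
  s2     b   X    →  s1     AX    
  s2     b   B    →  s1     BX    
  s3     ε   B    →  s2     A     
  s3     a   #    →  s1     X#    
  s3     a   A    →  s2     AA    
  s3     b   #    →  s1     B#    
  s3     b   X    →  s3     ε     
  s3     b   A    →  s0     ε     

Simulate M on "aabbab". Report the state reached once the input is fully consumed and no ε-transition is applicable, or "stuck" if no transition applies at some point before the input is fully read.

stuck

(s0, aabbab, #)
  read a, top #: go to s1, push # → (s1, abbab, #)
  read a, top #: go to s3, push X# → (s3, bbab, X#)
  read b, top X: go to s3, push ε → (s3, bab, #)
  read b, top #: go to s1, push B# → (s1, ab, B#)
  read a, top B: go to s1, push XB → (s1, b, XB#)
No transition for (s1, b, top X); M blocks with input b remaining.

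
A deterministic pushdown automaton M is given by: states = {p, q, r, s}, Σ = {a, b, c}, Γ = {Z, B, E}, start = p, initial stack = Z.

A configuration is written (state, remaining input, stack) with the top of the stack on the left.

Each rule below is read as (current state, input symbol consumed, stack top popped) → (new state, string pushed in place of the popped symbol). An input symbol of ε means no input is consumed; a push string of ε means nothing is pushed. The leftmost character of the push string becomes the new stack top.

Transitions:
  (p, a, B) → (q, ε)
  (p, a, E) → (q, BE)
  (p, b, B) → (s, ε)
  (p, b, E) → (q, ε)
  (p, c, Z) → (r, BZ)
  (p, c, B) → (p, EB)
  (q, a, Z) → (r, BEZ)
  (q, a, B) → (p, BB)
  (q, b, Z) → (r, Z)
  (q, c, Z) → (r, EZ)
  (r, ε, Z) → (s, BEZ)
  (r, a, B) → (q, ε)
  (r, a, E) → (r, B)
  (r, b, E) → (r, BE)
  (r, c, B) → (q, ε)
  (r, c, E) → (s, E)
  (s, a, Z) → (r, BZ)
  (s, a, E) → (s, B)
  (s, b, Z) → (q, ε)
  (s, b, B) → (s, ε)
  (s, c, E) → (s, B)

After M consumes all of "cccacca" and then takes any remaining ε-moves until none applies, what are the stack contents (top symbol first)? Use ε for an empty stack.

BZ

(p, cccacca, Z)
  read c, top Z: go to r, push BZ → (r, ccacca, BZ)
  read c, top B: go to q, push ε → (q, cacca, Z)
  read c, top Z: go to r, push EZ → (r, acca, EZ)
  read a, top E: go to r, push B → (r, cca, BZ)
  read c, top B: go to q, push ε → (q, ca, Z)
  read c, top Z: go to r, push EZ → (r, a, EZ)
  read a, top E: go to r, push B → (r, ε, BZ)
All input consumed in state r with stack BZ.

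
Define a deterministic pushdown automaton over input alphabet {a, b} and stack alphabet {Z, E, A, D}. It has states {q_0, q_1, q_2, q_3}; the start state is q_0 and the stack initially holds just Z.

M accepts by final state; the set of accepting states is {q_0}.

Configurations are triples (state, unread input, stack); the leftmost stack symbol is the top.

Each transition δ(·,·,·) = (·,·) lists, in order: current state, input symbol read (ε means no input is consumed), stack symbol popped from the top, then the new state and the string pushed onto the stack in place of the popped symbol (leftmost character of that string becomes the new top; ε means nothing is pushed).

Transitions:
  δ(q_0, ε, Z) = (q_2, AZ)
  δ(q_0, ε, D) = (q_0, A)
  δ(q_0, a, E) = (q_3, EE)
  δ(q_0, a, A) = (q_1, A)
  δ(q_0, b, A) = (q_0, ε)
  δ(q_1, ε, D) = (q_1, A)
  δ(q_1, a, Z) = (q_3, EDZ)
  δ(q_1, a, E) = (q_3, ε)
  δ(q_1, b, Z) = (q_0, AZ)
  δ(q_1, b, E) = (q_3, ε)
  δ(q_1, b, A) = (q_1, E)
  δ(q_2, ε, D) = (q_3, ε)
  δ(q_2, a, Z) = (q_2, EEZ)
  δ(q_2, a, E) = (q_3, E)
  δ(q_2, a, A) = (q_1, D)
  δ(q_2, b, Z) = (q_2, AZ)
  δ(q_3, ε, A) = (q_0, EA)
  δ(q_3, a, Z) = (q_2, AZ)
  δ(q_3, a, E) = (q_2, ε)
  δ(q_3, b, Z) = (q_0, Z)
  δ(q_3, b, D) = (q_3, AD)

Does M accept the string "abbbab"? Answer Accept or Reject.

Reject

(q_0, abbbab, Z)
  ε-move, top Z: go to q_2, push AZ → (q_2, abbbab, AZ)
  read a, top A: go to q_1, push D → (q_1, bbbab, DZ)
  ε-move, top D: go to q_1, push A → (q_1, bbbab, AZ)
  read b, top A: go to q_1, push E → (q_1, bbab, EZ)
  read b, top E: go to q_3, push ε → (q_3, bab, Z)
  read b, top Z: go to q_0, push Z → (q_0, ab, Z)
  ε-move, top Z: go to q_2, push AZ → (q_2, ab, AZ)
  read a, top A: go to q_1, push D → (q_1, b, DZ)
  ε-move, top D: go to q_1, push A → (q_1, b, AZ)
  read b, top A: go to q_1, push E → (q_1, ε, EZ)
All input consumed; state q_1 ∉ F and no further ε-move applies.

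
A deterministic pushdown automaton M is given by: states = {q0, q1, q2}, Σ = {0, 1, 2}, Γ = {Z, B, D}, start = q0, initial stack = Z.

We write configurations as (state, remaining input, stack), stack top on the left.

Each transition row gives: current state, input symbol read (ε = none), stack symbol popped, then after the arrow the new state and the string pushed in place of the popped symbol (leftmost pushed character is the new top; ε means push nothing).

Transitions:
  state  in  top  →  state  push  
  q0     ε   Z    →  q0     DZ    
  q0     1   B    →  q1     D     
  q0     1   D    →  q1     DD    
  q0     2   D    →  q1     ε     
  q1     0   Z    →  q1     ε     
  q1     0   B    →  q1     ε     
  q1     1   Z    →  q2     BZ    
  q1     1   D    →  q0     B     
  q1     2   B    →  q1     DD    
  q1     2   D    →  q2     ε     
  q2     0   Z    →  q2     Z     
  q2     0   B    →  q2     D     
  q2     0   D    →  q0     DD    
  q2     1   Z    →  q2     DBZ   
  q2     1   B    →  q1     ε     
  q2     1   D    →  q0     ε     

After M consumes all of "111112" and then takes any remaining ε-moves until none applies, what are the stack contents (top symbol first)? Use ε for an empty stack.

DZ

(q0, 111112, Z)
  ε-move, top Z: go to q0, push DZ → (q0, 111112, DZ)
  read 1, top D: go to q1, push DD → (q1, 11112, DDZ)
  read 1, top D: go to q0, push B → (q0, 1112, BDZ)
  read 1, top B: go to q1, push D → (q1, 112, DDZ)
  read 1, top D: go to q0, push B → (q0, 12, BDZ)
  read 1, top B: go to q1, push D → (q1, 2, DDZ)
  read 2, top D: go to q2, push ε → (q2, ε, DZ)
All input consumed in state q2 with stack DZ.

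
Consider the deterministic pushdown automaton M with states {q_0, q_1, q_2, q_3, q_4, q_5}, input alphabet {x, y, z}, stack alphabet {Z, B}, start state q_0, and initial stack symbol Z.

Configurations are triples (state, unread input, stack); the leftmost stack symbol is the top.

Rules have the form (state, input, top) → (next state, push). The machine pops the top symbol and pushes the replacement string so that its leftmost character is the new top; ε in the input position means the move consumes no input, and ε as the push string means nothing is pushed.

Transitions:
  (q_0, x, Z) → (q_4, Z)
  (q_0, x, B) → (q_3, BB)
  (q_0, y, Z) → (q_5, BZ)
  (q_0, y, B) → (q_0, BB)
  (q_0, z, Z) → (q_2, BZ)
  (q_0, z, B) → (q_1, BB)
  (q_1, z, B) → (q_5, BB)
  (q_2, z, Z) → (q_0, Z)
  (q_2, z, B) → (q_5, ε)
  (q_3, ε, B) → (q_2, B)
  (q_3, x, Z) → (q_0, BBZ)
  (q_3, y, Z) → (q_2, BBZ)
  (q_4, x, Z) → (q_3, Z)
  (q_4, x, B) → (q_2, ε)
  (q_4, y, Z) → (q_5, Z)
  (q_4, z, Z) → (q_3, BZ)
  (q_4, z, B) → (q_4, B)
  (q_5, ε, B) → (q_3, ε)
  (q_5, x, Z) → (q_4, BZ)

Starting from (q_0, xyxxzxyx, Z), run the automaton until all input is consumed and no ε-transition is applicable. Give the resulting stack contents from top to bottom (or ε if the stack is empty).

BZ

(q_0, xyxxzxyx, Z)
  read x, top Z: go to q_4, push Z → (q_4, yxxzxyx, Z)
  read y, top Z: go to q_5, push Z → (q_5, xxzxyx, Z)
  read x, top Z: go to q_4, push BZ → (q_4, xzxyx, BZ)
  read x, top B: go to q_2, push ε → (q_2, zxyx, Z)
  read z, top Z: go to q_0, push Z → (q_0, xyx, Z)
  read x, top Z: go to q_4, push Z → (q_4, yx, Z)
  read y, top Z: go to q_5, push Z → (q_5, x, Z)
  read x, top Z: go to q_4, push BZ → (q_4, ε, BZ)
All input consumed in state q_4 with stack BZ.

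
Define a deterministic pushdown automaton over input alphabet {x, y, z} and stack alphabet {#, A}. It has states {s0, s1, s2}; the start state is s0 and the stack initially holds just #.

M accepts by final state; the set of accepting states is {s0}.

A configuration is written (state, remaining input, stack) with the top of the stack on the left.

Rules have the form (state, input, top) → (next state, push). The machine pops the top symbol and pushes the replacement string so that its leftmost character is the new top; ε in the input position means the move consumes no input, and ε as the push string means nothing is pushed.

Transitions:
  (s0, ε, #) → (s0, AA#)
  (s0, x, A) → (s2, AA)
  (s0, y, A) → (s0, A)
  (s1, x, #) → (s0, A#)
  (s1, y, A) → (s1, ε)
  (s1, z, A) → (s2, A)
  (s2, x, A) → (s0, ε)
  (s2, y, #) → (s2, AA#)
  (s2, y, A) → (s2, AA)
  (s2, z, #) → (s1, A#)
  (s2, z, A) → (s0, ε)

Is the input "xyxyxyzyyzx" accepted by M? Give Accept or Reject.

Reject

(s0, xyxyxyzyyzx, #) ⊢ (s0, xyxyxyzyyzx, AA#) ⊢ (s2, yxyxyzyyzx, AAA#) ⊢ (s2, xyxyzyyzx, AAAA#) ⊢ (s0, yxyzyyzx, AAA#) ⊢ (s0, xyzyyzx, AAA#) ⊢ (s2, yzyyzx, AAAA#) ⊢ (s2, zyyzx, AAAAA#) ⊢ (s0, yyzx, AAAA#) ⊢ (s0, yzx, AAAA#) ⊢ (s0, zx, AAAA#)
No transition applies at (s0, zx, AAAA#); input not fully consumed.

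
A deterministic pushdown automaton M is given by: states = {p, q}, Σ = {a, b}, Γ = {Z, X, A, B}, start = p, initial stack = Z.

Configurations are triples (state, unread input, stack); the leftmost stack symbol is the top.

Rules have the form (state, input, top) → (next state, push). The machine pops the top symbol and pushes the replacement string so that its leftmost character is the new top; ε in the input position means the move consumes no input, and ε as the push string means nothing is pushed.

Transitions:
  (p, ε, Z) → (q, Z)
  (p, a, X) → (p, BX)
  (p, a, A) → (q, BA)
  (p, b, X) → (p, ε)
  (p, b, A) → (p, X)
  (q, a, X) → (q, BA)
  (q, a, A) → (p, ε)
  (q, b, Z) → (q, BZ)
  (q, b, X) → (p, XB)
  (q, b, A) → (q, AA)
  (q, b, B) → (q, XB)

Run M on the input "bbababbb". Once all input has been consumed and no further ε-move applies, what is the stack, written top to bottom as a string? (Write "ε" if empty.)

(p, bbababbb, Z) ⊢ (q, bbababbb, Z) ⊢ (q, bababbb, BZ) ⊢ (q, ababbb, XBZ) ⊢ (q, babbb, BABZ) ⊢ (q, abbb, XBABZ) ⊢ (q, bbb, BABABZ) ⊢ (q, bb, XBABABZ) ⊢ (p, b, XBBABABZ) ⊢ (p, ε, BBABABZ)
All input consumed in state p with stack BBABABZ.

BBABABZ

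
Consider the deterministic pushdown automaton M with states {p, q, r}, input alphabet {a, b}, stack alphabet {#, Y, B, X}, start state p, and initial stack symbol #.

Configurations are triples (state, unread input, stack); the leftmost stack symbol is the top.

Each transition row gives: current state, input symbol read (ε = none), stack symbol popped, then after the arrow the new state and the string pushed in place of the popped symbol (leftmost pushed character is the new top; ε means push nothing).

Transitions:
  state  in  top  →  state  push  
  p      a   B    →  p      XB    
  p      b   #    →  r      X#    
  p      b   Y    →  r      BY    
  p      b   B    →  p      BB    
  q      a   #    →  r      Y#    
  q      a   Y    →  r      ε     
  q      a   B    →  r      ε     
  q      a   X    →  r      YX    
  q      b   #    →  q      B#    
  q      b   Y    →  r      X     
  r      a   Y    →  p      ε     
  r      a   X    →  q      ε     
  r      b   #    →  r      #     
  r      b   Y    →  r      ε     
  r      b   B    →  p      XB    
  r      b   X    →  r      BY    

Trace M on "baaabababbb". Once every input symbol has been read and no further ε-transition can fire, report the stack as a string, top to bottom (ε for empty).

(p, baaabababbb, #)
  read b, top #: go to r, push X# → (r, aaabababbb, X#)
  read a, top X: go to q, push ε → (q, aabababbb, #)
  read a, top #: go to r, push Y# → (r, abababbb, Y#)
  read a, top Y: go to p, push ε → (p, bababbb, #)
  read b, top #: go to r, push X# → (r, ababbb, X#)
  read a, top X: go to q, push ε → (q, babbb, #)
  read b, top #: go to q, push B# → (q, abbb, B#)
  read a, top B: go to r, push ε → (r, bbb, #)
  read b, top #: go to r, push # → (r, bb, #)
  read b, top #: go to r, push # → (r, b, #)
  read b, top #: go to r, push # → (r, ε, #)
All input consumed in state r with stack #.

#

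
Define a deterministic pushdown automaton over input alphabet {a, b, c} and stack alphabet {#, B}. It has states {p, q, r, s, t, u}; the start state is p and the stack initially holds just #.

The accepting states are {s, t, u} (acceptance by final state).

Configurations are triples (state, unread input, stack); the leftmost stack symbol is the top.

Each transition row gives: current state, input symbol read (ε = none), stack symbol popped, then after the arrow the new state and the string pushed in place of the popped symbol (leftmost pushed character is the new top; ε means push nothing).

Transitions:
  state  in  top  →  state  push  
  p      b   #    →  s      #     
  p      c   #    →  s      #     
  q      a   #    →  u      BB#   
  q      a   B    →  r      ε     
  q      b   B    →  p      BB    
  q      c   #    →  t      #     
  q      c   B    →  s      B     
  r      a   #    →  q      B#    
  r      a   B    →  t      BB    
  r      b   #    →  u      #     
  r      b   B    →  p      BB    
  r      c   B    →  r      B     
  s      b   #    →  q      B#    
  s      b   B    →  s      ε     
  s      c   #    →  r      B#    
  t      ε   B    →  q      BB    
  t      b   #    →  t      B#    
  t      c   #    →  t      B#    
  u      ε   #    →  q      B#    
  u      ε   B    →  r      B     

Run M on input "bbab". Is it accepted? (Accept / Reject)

(p, bbab, #)
  read b, top #: go to s, push # → (s, bab, #)
  read b, top #: go to q, push B# → (q, ab, B#)
  read a, top B: go to r, push ε → (r, b, #)
  read b, top #: go to u, push # → (u, ε, #)
All input consumed; state u ∈ F.

Accept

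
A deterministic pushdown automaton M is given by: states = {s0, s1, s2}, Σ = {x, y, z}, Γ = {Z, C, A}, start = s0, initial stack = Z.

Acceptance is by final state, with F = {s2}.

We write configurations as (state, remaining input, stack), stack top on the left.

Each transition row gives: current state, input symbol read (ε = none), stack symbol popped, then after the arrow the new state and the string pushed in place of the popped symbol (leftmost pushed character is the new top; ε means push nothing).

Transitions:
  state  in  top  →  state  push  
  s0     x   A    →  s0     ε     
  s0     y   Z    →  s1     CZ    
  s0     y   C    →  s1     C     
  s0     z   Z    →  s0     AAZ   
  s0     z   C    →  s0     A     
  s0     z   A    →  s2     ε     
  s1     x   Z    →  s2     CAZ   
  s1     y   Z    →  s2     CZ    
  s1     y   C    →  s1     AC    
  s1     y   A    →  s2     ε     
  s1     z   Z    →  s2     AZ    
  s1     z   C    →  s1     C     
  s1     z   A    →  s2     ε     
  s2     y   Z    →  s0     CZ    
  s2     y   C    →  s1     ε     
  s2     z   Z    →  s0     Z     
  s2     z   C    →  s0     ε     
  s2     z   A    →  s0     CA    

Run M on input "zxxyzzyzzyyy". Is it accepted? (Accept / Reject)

Accept

(s0, zxxyzzyzzyyy, Z)
  read z, top Z: go to s0, push AAZ → (s0, xxyzzyzzyyy, AAZ)
  read x, top A: go to s0, push ε → (s0, xyzzyzzyyy, AZ)
  read x, top A: go to s0, push ε → (s0, yzzyzzyyy, Z)
  read y, top Z: go to s1, push CZ → (s1, zzyzzyyy, CZ)
  read z, top C: go to s1, push C → (s1, zyzzyyy, CZ)
  read z, top C: go to s1, push C → (s1, yzzyyy, CZ)
  read y, top C: go to s1, push AC → (s1, zzyyy, ACZ)
  read z, top A: go to s2, push ε → (s2, zyyy, CZ)
  read z, top C: go to s0, push ε → (s0, yyy, Z)
  read y, top Z: go to s1, push CZ → (s1, yy, CZ)
  read y, top C: go to s1, push AC → (s1, y, ACZ)
  read y, top A: go to s2, push ε → (s2, ε, CZ)
All input consumed; state s2 ∈ F.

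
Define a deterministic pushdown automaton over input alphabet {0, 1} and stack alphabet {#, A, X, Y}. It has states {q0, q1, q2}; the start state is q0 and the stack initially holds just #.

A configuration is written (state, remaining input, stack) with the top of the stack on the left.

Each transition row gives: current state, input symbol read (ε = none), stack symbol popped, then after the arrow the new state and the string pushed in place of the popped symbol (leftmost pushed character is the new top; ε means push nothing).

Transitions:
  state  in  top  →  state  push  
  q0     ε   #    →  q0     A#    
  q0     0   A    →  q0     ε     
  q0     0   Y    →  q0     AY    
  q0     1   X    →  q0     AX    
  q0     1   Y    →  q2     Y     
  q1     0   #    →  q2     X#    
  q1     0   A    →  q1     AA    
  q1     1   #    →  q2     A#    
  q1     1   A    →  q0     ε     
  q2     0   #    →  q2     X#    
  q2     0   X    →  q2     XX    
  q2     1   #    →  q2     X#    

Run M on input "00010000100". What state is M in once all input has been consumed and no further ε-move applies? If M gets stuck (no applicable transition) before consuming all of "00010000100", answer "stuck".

stuck

(q0, 00010000100, #)
  ε-move, top #: go to q0, push A# → (q0, 00010000100, A#)
  read 0, top A: go to q0, push ε → (q0, 0010000100, #)
  ε-move, top #: go to q0, push A# → (q0, 0010000100, A#)
  read 0, top A: go to q0, push ε → (q0, 010000100, #)
  ε-move, top #: go to q0, push A# → (q0, 010000100, A#)
  read 0, top A: go to q0, push ε → (q0, 10000100, #)
  ε-move, top #: go to q0, push A# → (q0, 10000100, A#)
No transition for (q0, 1, top A); M blocks with input 10000100 remaining.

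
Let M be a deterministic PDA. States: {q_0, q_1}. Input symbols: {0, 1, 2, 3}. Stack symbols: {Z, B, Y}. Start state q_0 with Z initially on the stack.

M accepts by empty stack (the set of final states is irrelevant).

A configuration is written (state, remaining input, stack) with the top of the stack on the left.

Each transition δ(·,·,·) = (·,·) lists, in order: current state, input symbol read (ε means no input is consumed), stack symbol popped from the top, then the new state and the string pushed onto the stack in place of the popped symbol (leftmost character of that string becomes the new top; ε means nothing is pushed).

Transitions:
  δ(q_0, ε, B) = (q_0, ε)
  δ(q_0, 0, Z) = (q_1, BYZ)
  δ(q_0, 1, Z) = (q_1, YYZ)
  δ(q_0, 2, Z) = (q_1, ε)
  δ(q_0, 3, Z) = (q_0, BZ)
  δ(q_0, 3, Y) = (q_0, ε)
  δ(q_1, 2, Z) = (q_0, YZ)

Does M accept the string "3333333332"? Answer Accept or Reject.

Accept

(q_0, 3333333332, Z) ⊢ (q_0, 333333332, BZ) ⊢ (q_0, 333333332, Z) ⊢ (q_0, 33333332, BZ) ⊢ (q_0, 33333332, Z) ⊢ (q_0, 3333332, BZ) ⊢ (q_0, 3333332, Z) ⊢ (q_0, 333332, BZ) ⊢ (q_0, 333332, Z) ⊢ (q_0, 33332, BZ) ⊢ (q_0, 33332, Z) ⊢ (q_0, 3332, BZ) ⊢ (q_0, 3332, Z) ⊢ (q_0, 332, BZ) ⊢ (q_0, 332, Z) ⊢ (q_0, 32, BZ) ⊢ (q_0, 32, Z) ⊢ (q_0, 2, BZ) ⊢ (q_0, 2, Z) ⊢ (q_1, ε, ε)
All input consumed and the stack is empty.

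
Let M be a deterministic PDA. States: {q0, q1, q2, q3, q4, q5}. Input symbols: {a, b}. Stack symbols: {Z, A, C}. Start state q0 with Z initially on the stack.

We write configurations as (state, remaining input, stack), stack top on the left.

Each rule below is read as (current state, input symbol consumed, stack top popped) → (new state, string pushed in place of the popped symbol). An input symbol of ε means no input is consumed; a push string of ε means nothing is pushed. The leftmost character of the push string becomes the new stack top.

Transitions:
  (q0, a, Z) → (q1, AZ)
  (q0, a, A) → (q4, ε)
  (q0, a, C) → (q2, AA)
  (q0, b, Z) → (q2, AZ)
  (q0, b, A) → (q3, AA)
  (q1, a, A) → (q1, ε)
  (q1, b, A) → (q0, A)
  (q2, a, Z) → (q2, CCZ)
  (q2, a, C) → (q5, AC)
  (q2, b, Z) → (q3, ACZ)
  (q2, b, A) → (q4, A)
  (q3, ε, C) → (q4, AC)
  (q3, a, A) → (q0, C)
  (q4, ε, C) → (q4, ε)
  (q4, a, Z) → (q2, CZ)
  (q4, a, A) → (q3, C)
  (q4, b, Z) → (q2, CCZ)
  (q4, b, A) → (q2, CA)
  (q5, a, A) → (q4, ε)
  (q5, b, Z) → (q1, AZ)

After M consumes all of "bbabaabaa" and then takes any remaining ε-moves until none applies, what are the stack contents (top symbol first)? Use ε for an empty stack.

ACZ

(q0, bbabaabaa, Z)
  read b, top Z: go to q2, push AZ → (q2, babaabaa, AZ)
  read b, top A: go to q4, push A → (q4, abaabaa, AZ)
  read a, top A: go to q3, push C → (q3, baabaa, CZ)
  ε-move, top C: go to q4, push AC → (q4, baabaa, ACZ)
  read b, top A: go to q2, push CA → (q2, aabaa, CACZ)
  read a, top C: go to q5, push AC → (q5, abaa, ACACZ)
  read a, top A: go to q4, push ε → (q4, baa, CACZ)
  ε-move, top C: go to q4, push ε → (q4, baa, ACZ)
  read b, top A: go to q2, push CA → (q2, aa, CACZ)
  read a, top C: go to q5, push AC → (q5, a, ACACZ)
  read a, top A: go to q4, push ε → (q4, ε, CACZ)
  ε-move, top C: go to q4, push ε → (q4, ε, ACZ)
All input consumed in state q4 with stack ACZ.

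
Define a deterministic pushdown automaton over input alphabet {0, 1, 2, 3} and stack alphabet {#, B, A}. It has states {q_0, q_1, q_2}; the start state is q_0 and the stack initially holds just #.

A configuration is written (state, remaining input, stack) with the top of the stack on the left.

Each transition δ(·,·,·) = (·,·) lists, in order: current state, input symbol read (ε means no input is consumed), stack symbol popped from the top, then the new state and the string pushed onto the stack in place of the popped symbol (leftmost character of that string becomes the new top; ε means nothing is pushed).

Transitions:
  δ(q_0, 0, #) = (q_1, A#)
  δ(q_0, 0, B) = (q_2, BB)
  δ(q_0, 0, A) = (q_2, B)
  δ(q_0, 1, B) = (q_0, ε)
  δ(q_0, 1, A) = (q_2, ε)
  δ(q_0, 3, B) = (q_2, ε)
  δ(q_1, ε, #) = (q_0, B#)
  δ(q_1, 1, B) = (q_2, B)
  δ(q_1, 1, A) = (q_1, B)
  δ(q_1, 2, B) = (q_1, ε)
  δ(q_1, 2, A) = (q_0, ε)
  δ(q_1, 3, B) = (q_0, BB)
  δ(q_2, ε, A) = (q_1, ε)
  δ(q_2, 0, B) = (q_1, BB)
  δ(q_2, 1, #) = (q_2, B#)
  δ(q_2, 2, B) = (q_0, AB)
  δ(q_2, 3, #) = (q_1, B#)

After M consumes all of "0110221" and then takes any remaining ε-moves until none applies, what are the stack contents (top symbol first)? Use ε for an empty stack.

#

(q_0, 0110221, #)
  read 0, top #: go to q_1, push A# → (q_1, 110221, A#)
  read 1, top A: go to q_1, push B → (q_1, 10221, B#)
  read 1, top B: go to q_2, push B → (q_2, 0221, B#)
  read 0, top B: go to q_1, push BB → (q_1, 221, BB#)
  read 2, top B: go to q_1, push ε → (q_1, 21, B#)
  read 2, top B: go to q_1, push ε → (q_1, 1, #)
  ε-move, top #: go to q_0, push B# → (q_0, 1, B#)
  read 1, top B: go to q_0, push ε → (q_0, ε, #)
All input consumed in state q_0 with stack #.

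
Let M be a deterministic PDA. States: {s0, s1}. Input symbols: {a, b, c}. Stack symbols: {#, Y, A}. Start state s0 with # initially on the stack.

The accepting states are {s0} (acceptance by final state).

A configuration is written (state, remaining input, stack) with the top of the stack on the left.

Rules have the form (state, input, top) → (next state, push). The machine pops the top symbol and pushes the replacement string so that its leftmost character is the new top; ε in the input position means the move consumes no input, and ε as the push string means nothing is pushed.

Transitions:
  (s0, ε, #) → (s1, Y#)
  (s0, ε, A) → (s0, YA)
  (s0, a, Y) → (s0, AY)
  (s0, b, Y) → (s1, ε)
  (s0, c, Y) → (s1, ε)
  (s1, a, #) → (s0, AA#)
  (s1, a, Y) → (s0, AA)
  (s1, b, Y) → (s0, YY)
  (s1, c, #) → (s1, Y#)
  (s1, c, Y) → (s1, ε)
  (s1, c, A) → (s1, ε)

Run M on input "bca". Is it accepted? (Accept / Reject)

(s0, bca, #)
  ε-move, top #: go to s1, push Y# → (s1, bca, Y#)
  read b, top Y: go to s0, push YY → (s0, ca, YY#)
  read c, top Y: go to s1, push ε → (s1, a, Y#)
  read a, top Y: go to s0, push AA → (s0, ε, AA#)
All input consumed; state s0 ∈ F.

Accept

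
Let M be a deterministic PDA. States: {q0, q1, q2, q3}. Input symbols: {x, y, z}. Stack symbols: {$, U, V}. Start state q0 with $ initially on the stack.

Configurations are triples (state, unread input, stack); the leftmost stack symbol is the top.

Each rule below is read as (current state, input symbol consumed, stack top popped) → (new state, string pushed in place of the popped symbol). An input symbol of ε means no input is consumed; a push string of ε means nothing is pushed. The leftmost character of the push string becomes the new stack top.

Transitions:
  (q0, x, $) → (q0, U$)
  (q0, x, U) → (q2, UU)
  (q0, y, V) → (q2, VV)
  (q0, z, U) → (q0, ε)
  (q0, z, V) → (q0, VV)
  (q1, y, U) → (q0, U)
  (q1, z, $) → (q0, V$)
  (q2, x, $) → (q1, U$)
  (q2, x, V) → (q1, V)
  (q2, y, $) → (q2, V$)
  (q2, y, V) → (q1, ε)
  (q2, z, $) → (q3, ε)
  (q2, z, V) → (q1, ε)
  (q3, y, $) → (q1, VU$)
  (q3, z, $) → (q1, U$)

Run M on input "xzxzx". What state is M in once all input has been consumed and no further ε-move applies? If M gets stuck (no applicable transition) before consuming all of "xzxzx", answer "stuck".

(q0, xzxzx, $)
  read x, top $: go to q0, push U$ → (q0, zxzx, U$)
  read z, top U: go to q0, push ε → (q0, xzx, $)
  read x, top $: go to q0, push U$ → (q0, zx, U$)
  read z, top U: go to q0, push ε → (q0, x, $)
  read x, top $: go to q0, push U$ → (q0, ε, U$)
All input consumed; M is in state q0.

q0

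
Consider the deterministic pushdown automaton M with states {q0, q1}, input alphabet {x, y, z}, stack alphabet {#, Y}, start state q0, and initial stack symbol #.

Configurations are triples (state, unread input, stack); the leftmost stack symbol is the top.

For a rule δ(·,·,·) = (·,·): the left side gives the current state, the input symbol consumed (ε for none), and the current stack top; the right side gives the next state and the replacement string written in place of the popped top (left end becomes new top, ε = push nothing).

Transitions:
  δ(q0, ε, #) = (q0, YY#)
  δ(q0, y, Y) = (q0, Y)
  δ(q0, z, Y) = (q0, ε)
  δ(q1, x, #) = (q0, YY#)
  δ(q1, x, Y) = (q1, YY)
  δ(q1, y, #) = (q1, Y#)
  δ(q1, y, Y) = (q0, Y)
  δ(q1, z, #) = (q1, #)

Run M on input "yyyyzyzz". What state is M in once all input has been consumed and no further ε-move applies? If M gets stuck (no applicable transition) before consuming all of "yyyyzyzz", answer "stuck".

q0

(q0, yyyyzyzz, #)
  ε-move, top #: go to q0, push YY# → (q0, yyyyzyzz, YY#)
  read y, top Y: go to q0, push Y → (q0, yyyzyzz, YY#)
  read y, top Y: go to q0, push Y → (q0, yyzyzz, YY#)
  read y, top Y: go to q0, push Y → (q0, yzyzz, YY#)
  read y, top Y: go to q0, push Y → (q0, zyzz, YY#)
  read z, top Y: go to q0, push ε → (q0, yzz, Y#)
  read y, top Y: go to q0, push Y → (q0, zz, Y#)
  read z, top Y: go to q0, push ε → (q0, z, #)
  ε-move, top #: go to q0, push YY# → (q0, z, YY#)
  read z, top Y: go to q0, push ε → (q0, ε, Y#)
All input consumed; M is in state q0.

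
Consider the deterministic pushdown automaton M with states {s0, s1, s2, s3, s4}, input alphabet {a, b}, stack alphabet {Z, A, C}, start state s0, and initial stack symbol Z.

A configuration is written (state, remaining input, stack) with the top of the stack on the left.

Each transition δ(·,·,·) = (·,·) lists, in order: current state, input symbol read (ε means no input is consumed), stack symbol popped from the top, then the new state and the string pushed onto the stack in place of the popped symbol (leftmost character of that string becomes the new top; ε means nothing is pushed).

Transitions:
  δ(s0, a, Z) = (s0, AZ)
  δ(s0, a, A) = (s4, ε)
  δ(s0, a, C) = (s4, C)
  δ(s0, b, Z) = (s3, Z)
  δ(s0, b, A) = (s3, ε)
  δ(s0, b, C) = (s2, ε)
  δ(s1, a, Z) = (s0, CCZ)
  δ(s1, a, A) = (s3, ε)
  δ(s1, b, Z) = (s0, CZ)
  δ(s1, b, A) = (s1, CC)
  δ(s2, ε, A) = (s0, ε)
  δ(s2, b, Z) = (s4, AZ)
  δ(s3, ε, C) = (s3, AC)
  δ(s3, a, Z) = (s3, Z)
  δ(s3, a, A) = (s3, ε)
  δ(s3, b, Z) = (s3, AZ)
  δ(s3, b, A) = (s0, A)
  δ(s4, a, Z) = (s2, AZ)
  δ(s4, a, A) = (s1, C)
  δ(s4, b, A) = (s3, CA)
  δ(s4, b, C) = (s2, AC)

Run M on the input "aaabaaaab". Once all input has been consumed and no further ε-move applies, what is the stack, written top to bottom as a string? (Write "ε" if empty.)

AZ

(s0, aaabaaaab, Z)
  read a, top Z: go to s0, push AZ → (s0, aabaaaab, AZ)
  read a, top A: go to s4, push ε → (s4, abaaaab, Z)
  read a, top Z: go to s2, push AZ → (s2, baaaab, AZ)
  ε-move, top A: go to s0, push ε → (s0, baaaab, Z)
  read b, top Z: go to s3, push Z → (s3, aaaab, Z)
  read a, top Z: go to s3, push Z → (s3, aaab, Z)
  read a, top Z: go to s3, push Z → (s3, aab, Z)
  read a, top Z: go to s3, push Z → (s3, ab, Z)
  read a, top Z: go to s3, push Z → (s3, b, Z)
  read b, top Z: go to s3, push AZ → (s3, ε, AZ)
All input consumed in state s3 with stack AZ.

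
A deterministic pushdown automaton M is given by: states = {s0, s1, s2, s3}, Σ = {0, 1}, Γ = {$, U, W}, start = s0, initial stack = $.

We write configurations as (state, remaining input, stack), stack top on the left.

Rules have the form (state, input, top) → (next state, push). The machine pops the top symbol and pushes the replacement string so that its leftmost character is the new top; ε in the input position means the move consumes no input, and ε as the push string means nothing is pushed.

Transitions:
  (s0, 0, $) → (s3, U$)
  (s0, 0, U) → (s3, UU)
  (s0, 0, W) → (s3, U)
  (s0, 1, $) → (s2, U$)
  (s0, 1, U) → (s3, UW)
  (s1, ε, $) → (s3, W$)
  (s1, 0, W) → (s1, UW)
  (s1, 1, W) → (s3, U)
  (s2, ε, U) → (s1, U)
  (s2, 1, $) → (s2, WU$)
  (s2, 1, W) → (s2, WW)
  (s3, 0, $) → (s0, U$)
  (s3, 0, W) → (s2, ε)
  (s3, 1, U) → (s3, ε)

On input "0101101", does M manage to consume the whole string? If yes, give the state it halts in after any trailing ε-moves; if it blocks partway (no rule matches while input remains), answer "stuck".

(s0, 0101101, $)
  read 0, top $: go to s3, push U$ → (s3, 101101, U$)
  read 1, top U: go to s3, push ε → (s3, 01101, $)
  read 0, top $: go to s0, push U$ → (s0, 1101, U$)
  read 1, top U: go to s3, push UW → (s3, 101, UW$)
  read 1, top U: go to s3, push ε → (s3, 01, W$)
  read 0, top W: go to s2, push ε → (s2, 1, $)
  read 1, top $: go to s2, push WU$ → (s2, ε, WU$)
All input consumed; M is in state s2.

s2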